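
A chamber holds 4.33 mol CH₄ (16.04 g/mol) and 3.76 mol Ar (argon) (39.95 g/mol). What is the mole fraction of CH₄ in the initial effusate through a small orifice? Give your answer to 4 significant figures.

Each component's effusion rate ∝ (its partial pressure)·(1/√M) ∝ n_i/√M_i.
x_CH₄(eff) = (n_CH₄/√M_CH₄) / (n_CH₄/√M_CH₄ + n_Ar/√M_Ar)
= (4.33/√16.04) / (4.33/√16.04 + 3.76/√39.95) = 1.081/(1.081 + 0.5949) = 0.6451.

0.6451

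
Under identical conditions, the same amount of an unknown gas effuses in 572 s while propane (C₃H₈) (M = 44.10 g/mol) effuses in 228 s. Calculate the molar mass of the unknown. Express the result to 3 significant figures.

278 g/mol

Using Graham's law: t_X/t_C₃H₈ = √(M_X/M_C₃H₈).
572/228 = 2.509 = √(M_X/44.10)
M_X = 44.10 × 2.509² = 44.10 × 6.294 = 278 g/mol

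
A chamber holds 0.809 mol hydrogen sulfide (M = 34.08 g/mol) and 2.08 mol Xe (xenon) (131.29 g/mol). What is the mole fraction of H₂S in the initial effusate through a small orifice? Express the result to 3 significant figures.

0.433

Rate_i ∝ x_i/√M_i (Graham's law weighted by mole fraction), so the effusate composition follows n_i/√M_i.
x_H₂S(eff) = (n_H₂S/√M_H₂S) / (n_H₂S/√M_H₂S + n_Xe/√M_Xe)
= (0.809/√34.08) / (0.809/√34.08 + 2.08/√131.29) = 0.1386/(0.1386 + 0.1815) = 0.433.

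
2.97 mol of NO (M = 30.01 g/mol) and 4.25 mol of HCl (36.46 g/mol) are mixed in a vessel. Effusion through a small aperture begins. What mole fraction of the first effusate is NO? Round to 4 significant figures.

0.4351

Effusion rate of each component ∝ n_i/√M_i (partial pressure × 1/√M).
So x_NO in the escaping gas = (n_NO/√M_NO) / Σ(n_i/√M_i)
= (2.97/√30.01) / (2.97/√30.01 + 4.25/√36.46) = 0.5422/(0.5422 + 0.7039) = 0.4351.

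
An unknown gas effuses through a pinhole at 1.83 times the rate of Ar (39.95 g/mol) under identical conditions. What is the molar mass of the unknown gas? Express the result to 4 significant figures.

11.93 g/mol

By Graham's law, rate_X/rate_Ar = √(M_Ar/M_X).
1.83 = √(39.95/M_X)
M_X = 39.95 / 1.83² = 39.95 / 3.349 = 11.93 g/mol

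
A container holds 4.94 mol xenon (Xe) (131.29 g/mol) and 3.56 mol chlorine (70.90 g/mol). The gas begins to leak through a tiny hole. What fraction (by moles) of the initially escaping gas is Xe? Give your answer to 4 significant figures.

Each component's effusion rate ∝ (its partial pressure)·(1/√M) ∝ n_i/√M_i.
So x_Xe in the escaping gas = (n_Xe/√M_Xe) / Σ(n_i/√M_i)
= (4.94/√131.29) / (4.94/√131.29 + 3.56/√70.90) = 0.4311/(0.4311 + 0.4228) = 0.5049.

0.5049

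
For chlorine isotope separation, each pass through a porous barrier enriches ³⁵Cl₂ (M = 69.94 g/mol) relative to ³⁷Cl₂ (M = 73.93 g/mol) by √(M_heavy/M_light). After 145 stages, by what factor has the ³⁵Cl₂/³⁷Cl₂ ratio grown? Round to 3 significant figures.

55.8

The single-stage factor is √(M_heavy/M_light), so 145 stages give [√(73.93/69.94)]^145 = (73.93/69.94)^(145/2).
= 1.05705^(145/2) = 55.8.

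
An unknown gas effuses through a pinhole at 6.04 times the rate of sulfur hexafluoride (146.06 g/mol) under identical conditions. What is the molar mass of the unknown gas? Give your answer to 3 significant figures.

Using Graham's law: rate_X/rate_SF₆ = √(M_SF₆/M_X).
6.04 = √(146.06/M_X)
M_X = 146.06 / 6.04² = 146.06 / 36.48 = 4.00 g/mol

4.00 g/mol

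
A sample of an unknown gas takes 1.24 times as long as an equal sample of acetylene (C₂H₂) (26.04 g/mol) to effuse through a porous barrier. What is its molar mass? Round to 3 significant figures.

Since effusion rate ∝ 1/√M, t_X/t_C₂H₂ = √(M_X/M_C₂H₂).
1.24 = √(M_X/26.04)
M_X = 26.04 × 1.24² = 26.04 × 1.538 = 40.0 g/mol

40.0 g/mol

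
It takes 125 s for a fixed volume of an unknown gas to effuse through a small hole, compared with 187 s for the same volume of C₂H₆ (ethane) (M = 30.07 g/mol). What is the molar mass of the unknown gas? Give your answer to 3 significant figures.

13.4 g/mol

Graham's law gives t_X/t_C₂H₆ = √(M_X/M_C₂H₆).
125/187 = 0.6684 = √(M_X/30.07)
M_X = 30.07 × 0.6684² = 30.07 × 0.4468 = 13.4 g/mol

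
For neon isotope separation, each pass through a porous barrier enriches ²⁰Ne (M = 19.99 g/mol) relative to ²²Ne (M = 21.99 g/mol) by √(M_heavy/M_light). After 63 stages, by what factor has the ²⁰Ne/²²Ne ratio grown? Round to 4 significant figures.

20.16

After 63 stages the ratio has grown by (√(21.99/19.99))^63 = (21.99/19.99)^(63/2).
= 1.10005^(63/2) = 20.16.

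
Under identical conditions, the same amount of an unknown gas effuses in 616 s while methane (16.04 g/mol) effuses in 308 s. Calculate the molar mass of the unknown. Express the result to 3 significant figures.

64.2 g/mol

Since effusion rate ∝ 1/√M, t_X/t_CH₄ = √(M_X/M_CH₄).
616/308 = 2.000 = √(M_X/16.04)
M_X = 16.04 × 2.000² = 16.04 × 4.000 = 64.2 g/mol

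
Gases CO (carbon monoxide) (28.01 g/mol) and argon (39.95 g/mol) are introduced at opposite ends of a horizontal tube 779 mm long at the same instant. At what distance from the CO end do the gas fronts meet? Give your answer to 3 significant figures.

Graham's law gives d_CO/d_Ar = rate_CO/rate_Ar = √(M_Ar/M_CO) = √(39.95/28.01) = 1.194.
With d_CO + d_Ar = 779 mm, d_Ar = 779/(1 + 1.194) = 355.0 mm.
d_CO = 779 − 355.0 = 424 mm.

424 mm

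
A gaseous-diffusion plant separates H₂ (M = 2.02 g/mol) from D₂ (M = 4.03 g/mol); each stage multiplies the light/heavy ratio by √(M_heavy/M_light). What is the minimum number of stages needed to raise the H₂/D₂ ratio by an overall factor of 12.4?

Per stage α = (4.03/2.02)^(1/2) = 1.99505^0.5, giving ln α = 0.3453.
Need α^N ≥ 12.4 ⇒ N ≥ ln(12.4) / ln α = 2.518 / 0.3453 = 7.29.
So at least 8 stages are needed.

8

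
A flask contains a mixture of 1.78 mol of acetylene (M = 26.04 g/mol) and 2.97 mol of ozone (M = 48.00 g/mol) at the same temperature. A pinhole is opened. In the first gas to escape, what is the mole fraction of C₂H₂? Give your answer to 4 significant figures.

Rate_i ∝ x_i/√M_i (Graham's law weighted by mole fraction), so the effusate composition follows n_i/√M_i.
Mole fraction of C₂H₂ in the effusate = (n_C₂H₂/√M_C₂H₂) / (n_C₂H₂/√M_C₂H₂ + n_O₃/√M_O₃)
= (1.78/√26.04) / (1.78/√26.04 + 2.97/√48.00) = 0.3488/(0.3488 + 0.4287) = 0.4486.

0.4486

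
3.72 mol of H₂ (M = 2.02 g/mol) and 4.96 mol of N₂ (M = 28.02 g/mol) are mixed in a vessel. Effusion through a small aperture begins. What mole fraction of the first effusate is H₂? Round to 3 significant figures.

The effusion rate of species i is ∝ p_i/√M_i ∝ n_i/√M_i.
Mole fraction of H₂ in the effusate = (n_H₂/√M_H₂) / (n_H₂/√M_H₂ + n_N₂/√M_N₂)
= (3.72/√2.02) / (3.72/√2.02 + 4.96/√28.02) = 2.617/(2.617 + 0.9370) = 0.736.

0.736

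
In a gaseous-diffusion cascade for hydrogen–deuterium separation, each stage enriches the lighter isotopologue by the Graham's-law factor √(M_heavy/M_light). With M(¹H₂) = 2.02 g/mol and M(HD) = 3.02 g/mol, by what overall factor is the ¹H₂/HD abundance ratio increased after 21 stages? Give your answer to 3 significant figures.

68.2

After 21 stages the ratio has grown by (√(3.02/2.02))^21 = (3.02/2.02)^(21/2).
= 1.49505^(21/2) = 68.2.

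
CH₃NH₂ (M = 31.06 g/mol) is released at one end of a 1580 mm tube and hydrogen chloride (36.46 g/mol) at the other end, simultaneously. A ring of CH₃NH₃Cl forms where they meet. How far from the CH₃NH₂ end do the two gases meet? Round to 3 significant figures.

822 mm

Distances travelled in equal time are proportional to diffusion rates, so d_CH₃NH₂/d_HCl = √(M_HCl/M_CH₃NH₂) = √(36.46/31.06) = 1.083.
With d_CH₃NH₂ + d_HCl = 1580 mm, d_HCl = 1580/(1 + 1.083) = 758.4 mm.
d_CH₃NH₂ = 1580 − 758.4 = 822 mm.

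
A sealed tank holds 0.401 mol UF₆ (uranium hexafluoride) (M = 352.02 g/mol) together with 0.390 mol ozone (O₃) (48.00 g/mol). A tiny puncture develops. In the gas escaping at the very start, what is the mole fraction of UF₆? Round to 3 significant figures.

The effusion rate of species i is ∝ p_i/√M_i ∝ n_i/√M_i.
Mole fraction of UF₆ in the effusate = (n_UF₆/√M_UF₆) / (n_UF₆/√M_UF₆ + n_O₃/√M_O₃)
= (0.401/√352.02) / (0.401/√352.02 + 0.390/√48.00) = 0.02137/(0.02137 + 0.05629) = 0.275.

0.275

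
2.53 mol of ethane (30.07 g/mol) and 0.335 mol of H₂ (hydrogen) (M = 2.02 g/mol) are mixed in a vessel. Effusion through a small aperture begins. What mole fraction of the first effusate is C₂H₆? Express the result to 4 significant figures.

Each component's effusion rate ∝ (its partial pressure)·(1/√M) ∝ n_i/√M_i.
Mole fraction of C₂H₆ in the effusate = (n_C₂H₆/√M_C₂H₆) / (n_C₂H₆/√M_C₂H₆ + n_H₂/√M_H₂)
= (2.53/√30.07) / (2.53/√30.07 + 0.335/√2.02) = 0.4614/(0.4614 + 0.2357) = 0.6619.

0.6619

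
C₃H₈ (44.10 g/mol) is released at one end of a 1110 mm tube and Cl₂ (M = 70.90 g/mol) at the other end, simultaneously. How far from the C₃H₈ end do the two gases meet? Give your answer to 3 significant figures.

Distances travelled in equal time are proportional to diffusion rates, so d_C₃H₈/d_Cl₂ = √(M_Cl₂/M_C₃H₈) = √(70.90/44.10) = 1.268.
With d_C₃H₈ + d_Cl₂ = 1110 mm, d_Cl₂ = 1110/(1 + 1.268) = 489.4 mm.
d_C₃H₈ = 1110 − 489.4 = 621 mm.

621 mm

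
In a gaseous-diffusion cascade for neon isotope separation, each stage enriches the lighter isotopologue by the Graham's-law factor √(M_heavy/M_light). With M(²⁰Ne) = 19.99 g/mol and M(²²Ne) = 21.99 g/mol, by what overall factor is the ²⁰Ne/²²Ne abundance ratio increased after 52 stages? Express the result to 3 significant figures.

Each stage multiplies the ratio by α = √(21.99/19.99), so after 52 stages the overall factor is α^52 = (21.99/19.99)^(52/2).
= 1.10005^26 = 11.9.

11.9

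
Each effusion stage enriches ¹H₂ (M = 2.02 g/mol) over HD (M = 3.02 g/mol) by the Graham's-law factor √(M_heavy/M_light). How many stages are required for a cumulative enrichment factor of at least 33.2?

Single-stage factor α = √(3.02/2.02), so ln α = ½ ln(1.49505) = 0.2011.
Need α^N ≥ 33.2 ⇒ N ≥ ln(33.2) / ln α = 3.503 / 0.2011 = 17.42.
Rounding up, N = 18 stages.

18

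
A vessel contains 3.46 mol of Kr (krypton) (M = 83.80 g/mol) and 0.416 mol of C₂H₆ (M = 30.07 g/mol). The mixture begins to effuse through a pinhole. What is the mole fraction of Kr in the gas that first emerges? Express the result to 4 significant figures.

0.8328

Effusion rate of each component ∝ n_i/√M_i (partial pressure × 1/√M).
Mole fraction of Kr in the effusate = (n_Kr/√M_Kr) / (n_Kr/√M_Kr + n_C₂H₆/√M_C₂H₆)
= (3.46/√83.80) / (3.46/√83.80 + 0.416/√30.07) = 0.3780/(0.3780 + 0.07586) = 0.8328.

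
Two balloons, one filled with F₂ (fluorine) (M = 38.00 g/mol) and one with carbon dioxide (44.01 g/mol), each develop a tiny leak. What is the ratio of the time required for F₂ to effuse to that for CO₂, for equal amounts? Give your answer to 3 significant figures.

From Graham's law, t_F₂/t_CO₂ = √(M_F₂/M_CO₂) = √(38.00/44.01) = √0.8634 = 0.929.

0.929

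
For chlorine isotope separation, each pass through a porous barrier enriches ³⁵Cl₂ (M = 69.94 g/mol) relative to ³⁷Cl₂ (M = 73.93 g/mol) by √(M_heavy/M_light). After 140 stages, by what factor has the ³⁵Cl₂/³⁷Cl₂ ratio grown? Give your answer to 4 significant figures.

48.60

Overall factor = α^140 with α = √(73.93/69.94), i.e. (73.93/69.94)^(140/2).
= 1.05705^70 = 48.60.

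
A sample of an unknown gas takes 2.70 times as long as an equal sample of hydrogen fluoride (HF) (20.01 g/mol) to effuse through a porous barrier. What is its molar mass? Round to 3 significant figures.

146 g/mol

Since effusion rate ∝ 1/√M, t_X/t_HF = √(M_X/M_HF).
2.70 = √(M_X/20.01)
M_X = 20.01 × 2.70² = 20.01 × 7.290 = 146 g/mol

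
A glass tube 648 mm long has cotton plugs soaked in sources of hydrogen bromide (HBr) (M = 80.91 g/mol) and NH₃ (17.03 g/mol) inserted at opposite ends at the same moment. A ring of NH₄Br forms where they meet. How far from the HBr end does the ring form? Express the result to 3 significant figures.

Graham's law gives d_HBr/d_NH₃ = rate_HBr/rate_NH₃ = √(M_NH₃/M_HBr) = √(17.03/80.91) = 0.4588.
With d_HBr + d_NH₃ = 648 mm, d_NH₃ = 648/(1 + 0.4588) = 444.2 mm.
d_HBr = 648 − 444.2 = 204 mm.

204 mm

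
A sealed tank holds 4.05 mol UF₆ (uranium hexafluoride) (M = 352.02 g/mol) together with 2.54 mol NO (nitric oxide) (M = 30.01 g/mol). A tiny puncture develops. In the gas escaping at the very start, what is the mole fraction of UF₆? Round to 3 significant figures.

0.318

Effusion rate of each component ∝ n_i/√M_i (partial pressure × 1/√M).
Mole fraction of UF₆ in the effusate = (n_UF₆/√M_UF₆) / (n_UF₆/√M_UF₆ + n_NO/√M_NO)
= (4.05/√352.02) / (4.05/√352.02 + 2.54/√30.01) = 0.2159/(0.2159 + 0.4637) = 0.318.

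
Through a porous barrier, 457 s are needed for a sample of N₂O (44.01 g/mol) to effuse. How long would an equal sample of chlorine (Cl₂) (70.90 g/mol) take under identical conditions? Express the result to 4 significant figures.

580.0 s

Using Graham's law: t_Cl₂/t_N₂O = √(M_Cl₂/M_N₂O) = √(70.90/44.01) = √1.611 = 1.269.
So the time for Cl₂ is 457 × 1.269 = 580.0 s.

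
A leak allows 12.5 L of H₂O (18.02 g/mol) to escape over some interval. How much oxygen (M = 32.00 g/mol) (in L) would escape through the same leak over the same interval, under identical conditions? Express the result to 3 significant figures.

9.38 L

From Graham's law, rate_O₂/rate_H₂O = √(M_H₂O/M_O₂) = √(18.02/32.00) = √0.5631 = 0.7504.
So the volume for O₂ is 12.5 × 0.7504 = 9.38 L.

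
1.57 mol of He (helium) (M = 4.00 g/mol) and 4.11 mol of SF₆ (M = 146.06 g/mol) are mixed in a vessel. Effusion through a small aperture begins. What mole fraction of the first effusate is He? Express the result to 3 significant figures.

0.698

Effusion rate of each component ∝ n_i/√M_i (partial pressure × 1/√M).
So x_He in the escaping gas = (n_He/√M_He) / Σ(n_i/√M_i)
= (1.57/√4.00) / (1.57/√4.00 + 4.11/√146.06) = 0.7850/(0.7850 + 0.3401) = 0.698.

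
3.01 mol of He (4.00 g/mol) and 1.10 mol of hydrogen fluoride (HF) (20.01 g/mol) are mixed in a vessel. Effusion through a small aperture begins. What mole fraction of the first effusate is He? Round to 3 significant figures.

Each component's effusion rate ∝ (its partial pressure)·(1/√M) ∝ n_i/√M_i.
x_He(eff) = (n_He/√M_He) / (n_He/√M_He + n_HF/√M_HF)
= (3.01/√4.00) / (3.01/√4.00 + 1.10/√20.01) = 1.505/(1.505 + 0.2459) = 0.860.

0.860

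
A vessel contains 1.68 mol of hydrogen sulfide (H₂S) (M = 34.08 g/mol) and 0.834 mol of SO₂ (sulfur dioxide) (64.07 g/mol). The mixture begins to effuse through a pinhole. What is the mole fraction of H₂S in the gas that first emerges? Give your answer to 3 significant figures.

0.734

Effusion rate of each component ∝ n_i/√M_i (partial pressure × 1/√M).
Mole fraction of H₂S in the effusate = (n_H₂S/√M_H₂S) / (n_H₂S/√M_H₂S + n_SO₂/√M_SO₂)
= (1.68/√34.08) / (1.68/√34.08 + 0.834/√64.07) = 0.2878/(0.2878 + 0.1042) = 0.734.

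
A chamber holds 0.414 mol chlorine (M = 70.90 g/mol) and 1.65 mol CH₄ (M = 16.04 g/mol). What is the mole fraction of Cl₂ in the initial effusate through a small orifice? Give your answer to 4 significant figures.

Effusion rate of each component ∝ n_i/√M_i (partial pressure × 1/√M).
x_Cl₂(eff) = (n_Cl₂/√M_Cl₂) / (n_Cl₂/√M_Cl₂ + n_CH₄/√M_CH₄)
= (0.414/√70.90) / (0.414/√70.90 + 1.65/√16.04) = 0.04917/(0.04917 + 0.4120) = 0.1066.

0.1066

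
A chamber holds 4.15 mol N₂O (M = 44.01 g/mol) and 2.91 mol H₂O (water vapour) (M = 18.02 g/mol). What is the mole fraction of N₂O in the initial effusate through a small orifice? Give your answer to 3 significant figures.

Rate_i ∝ x_i/√M_i (Graham's law weighted by mole fraction), so the effusate composition follows n_i/√M_i.
x_N₂O(eff) = (n_N₂O/√M_N₂O) / (n_N₂O/√M_N₂O + n_H₂O/√M_H₂O)
= (4.15/√44.01) / (4.15/√44.01 + 2.91/√18.02) = 0.6256/(0.6256 + 0.6855) = 0.477.

0.477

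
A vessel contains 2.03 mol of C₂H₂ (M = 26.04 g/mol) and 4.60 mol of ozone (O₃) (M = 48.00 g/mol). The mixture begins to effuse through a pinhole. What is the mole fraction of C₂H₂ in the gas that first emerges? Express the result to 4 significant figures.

0.3747

Effusion rate of each component ∝ n_i/√M_i (partial pressure × 1/√M).
x_C₂H₂(eff) = (n_C₂H₂/√M_C₂H₂) / (n_C₂H₂/√M_C₂H₂ + n_O₃/√M_O₃)
= (2.03/√26.04) / (2.03/√26.04 + 4.60/√48.00) = 0.3978/(0.3978 + 0.6640) = 0.3747.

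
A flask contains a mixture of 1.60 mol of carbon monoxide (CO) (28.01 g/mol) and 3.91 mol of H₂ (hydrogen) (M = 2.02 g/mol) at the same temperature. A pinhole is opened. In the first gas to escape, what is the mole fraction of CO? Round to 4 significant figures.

0.09901

Each component's effusion rate ∝ (its partial pressure)·(1/√M) ∝ n_i/√M_i.
Mole fraction of CO in the effusate = (n_CO/√M_CO) / (n_CO/√M_CO + n_H₂/√M_H₂)
= (1.60/√28.01) / (1.60/√28.01 + 3.91/√2.02) = 0.3023/(0.3023 + 2.751) = 0.09901.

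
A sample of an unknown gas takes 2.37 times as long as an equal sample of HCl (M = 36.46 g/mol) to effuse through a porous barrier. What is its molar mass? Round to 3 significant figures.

Graham's law gives t_X/t_HCl = √(M_X/M_HCl).
2.37 = √(M_X/36.46)
M_X = 36.46 × 2.37² = 36.46 × 5.617 = 205 g/mol

205 g/mol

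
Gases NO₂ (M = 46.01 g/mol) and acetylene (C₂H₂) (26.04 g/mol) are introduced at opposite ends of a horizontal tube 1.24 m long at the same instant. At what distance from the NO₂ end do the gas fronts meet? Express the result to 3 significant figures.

0.532 m

The fronts meet when d_NO₂ + d_C₂H₂ = L with d_NO₂/d_C₂H₂ = √(M_C₂H₂/M_NO₂) (Graham's law). Here √(M_C₂H₂/M_NO₂) = √(26.04/46.01) = 0.7523.
With d_NO₂ + d_C₂H₂ = 1.24 m, d_C₂H₂ = 1.24/(1 + 0.7523) = 0.7076 m.
d_NO₂ = 1.24 − 0.7076 = 0.532 m.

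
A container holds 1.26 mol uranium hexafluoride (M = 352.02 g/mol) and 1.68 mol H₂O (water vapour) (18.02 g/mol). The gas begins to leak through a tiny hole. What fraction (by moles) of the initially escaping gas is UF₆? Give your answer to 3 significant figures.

0.145

The effusion rate of species i is ∝ p_i/√M_i ∝ n_i/√M_i.
x_UF₆(eff) = (n_UF₆/√M_UF₆) / (n_UF₆/√M_UF₆ + n_H₂O/√M_H₂O)
= (1.26/√352.02) / (1.26/√352.02 + 1.68/√18.02) = 0.06716/(0.06716 + 0.3958) = 0.145.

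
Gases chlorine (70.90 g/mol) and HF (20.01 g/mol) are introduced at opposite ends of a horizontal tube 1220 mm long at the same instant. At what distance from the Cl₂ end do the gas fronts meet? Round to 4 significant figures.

423.3 mm

In equal time, each gas travels a distance ∝ its rate ∝ 1/√M, so d_Cl₂/d_HF = √(M_HF/M_Cl₂) = √(20.01/70.90) = 0.5313.
With d_Cl₂ + d_HF = 1220 mm, d_HF = 1220/(1 + 0.5313) = 796.7 mm.
d_Cl₂ = 1220 − 796.7 = 423.3 mm.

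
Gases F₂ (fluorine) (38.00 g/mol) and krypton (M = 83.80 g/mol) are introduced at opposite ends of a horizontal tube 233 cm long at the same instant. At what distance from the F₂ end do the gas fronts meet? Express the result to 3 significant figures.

The fronts meet when d_F₂ + d_Kr = L with d_F₂/d_Kr = √(M_Kr/M_F₂) (Graham's law). Here √(M_Kr/M_F₂) = √(83.80/38.00) = 1.485.
With d_F₂ + d_Kr = 233 cm, d_Kr = 233/(1 + 1.485) = 93.76 cm.
d_F₂ = 233 − 93.76 = 139 cm.

139 cm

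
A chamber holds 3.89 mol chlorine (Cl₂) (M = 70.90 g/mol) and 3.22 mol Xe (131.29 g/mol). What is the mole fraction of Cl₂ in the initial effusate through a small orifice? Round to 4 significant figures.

Each component's effusion rate ∝ (its partial pressure)·(1/√M) ∝ n_i/√M_i.
So x_Cl₂ in the escaping gas = (n_Cl₂/√M_Cl₂) / Σ(n_i/√M_i)
= (3.89/√70.90) / (3.89/√70.90 + 3.22/√131.29) = 0.4620/(0.4620 + 0.2810) = 0.6218.

0.6218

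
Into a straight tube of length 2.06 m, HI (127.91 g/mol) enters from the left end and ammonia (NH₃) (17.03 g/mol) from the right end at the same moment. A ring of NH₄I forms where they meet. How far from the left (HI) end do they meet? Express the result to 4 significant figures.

0.5507 m

Distances travelled in equal time are proportional to diffusion rates, so d_HI/d_NH₃ = √(M_NH₃/M_HI) = √(17.03/127.91) = 0.3649.
With d_HI + d_NH₃ = 2.06 m, d_NH₃ = 2.06/(1 + 0.3649) = 1.509 m.
d_HI = 2.06 − 1.509 = 0.5507 m.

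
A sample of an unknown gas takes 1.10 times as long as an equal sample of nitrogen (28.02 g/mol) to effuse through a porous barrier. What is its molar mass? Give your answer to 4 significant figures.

Since effusion rate ∝ 1/√M, t_X/t_N₂ = √(M_X/M_N₂).
1.10 = √(M_X/28.02)
M_X = 28.02 × 1.10² = 28.02 × 1.210 = 33.90 g/mol

33.90 g/mol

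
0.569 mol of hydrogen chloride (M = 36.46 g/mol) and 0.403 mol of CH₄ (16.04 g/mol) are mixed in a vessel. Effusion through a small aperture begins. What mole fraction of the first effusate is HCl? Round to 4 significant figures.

0.4836

Effusion rate of each component ∝ n_i/√M_i (partial pressure × 1/√M).
So x_HCl in the escaping gas = (n_HCl/√M_HCl) / Σ(n_i/√M_i)
= (0.569/√36.46) / (0.569/√36.46 + 0.403/√16.04) = 0.09423/(0.09423 + 0.1006) = 0.4836.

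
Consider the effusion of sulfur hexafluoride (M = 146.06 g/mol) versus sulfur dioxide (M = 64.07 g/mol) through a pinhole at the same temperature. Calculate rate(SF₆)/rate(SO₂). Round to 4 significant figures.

Graham's law gives rate_SF₆/rate_SO₂ = √(M_SO₂/M_SF₆) = √(64.07/146.06) = √0.4387 = 0.6623.

0.6623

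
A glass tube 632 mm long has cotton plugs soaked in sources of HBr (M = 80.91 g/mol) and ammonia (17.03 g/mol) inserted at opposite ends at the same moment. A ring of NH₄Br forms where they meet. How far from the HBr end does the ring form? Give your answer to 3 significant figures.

The fronts meet when d_HBr + d_NH₃ = L with d_HBr/d_NH₃ = √(M_NH₃/M_HBr) (Graham's law). Here √(M_NH₃/M_HBr) = √(17.03/80.91) = 0.4588.
With d_HBr + d_NH₃ = 632 mm, d_NH₃ = 632/(1 + 0.4588) = 433.2 mm.
d_HBr = 632 − 433.2 = 199 mm.

199 mm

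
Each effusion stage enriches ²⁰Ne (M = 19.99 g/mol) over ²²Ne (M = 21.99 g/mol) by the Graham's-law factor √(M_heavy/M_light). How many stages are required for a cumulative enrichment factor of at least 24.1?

67

Per stage α = (21.99/19.99)^(1/2) = 1.10005^0.5, giving ln α = 0.04768.
Need α^N ≥ 24.1 ⇒ N ≥ ln(24.1) / ln α = 3.182 / 0.04768 = 66.74.
Minimum whole number of stages: N = 67.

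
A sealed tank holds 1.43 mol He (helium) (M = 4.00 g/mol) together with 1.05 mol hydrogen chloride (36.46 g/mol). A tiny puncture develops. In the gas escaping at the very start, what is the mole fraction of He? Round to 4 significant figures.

0.8044

Rate_i ∝ x_i/√M_i (Graham's law weighted by mole fraction), so the effusate composition follows n_i/√M_i.
So x_He in the escaping gas = (n_He/√M_He) / Σ(n_i/√M_i)
= (1.43/√4.00) / (1.43/√4.00 + 1.05/√36.46) = 0.7150/(0.7150 + 0.1739) = 0.8044.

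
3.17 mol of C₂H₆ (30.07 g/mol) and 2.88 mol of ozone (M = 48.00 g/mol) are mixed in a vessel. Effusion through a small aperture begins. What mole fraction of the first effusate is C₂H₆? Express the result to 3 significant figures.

Each component's effusion rate ∝ (its partial pressure)·(1/√M) ∝ n_i/√M_i.
Mole fraction of C₂H₆ in the effusate = (n_C₂H₆/√M_C₂H₆) / (n_C₂H₆/√M_C₂H₆ + n_O₃/√M_O₃)
= (3.17/√30.07) / (3.17/√30.07 + 2.88/√48.00) = 0.5781/(0.5781 + 0.4157) = 0.582.

0.582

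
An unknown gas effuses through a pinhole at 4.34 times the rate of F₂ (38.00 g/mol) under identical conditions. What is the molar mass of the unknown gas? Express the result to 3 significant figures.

2.02 g/mol

Since effusion rate ∝ 1/√M, rate_X/rate_F₂ = √(M_F₂/M_X).
4.34 = √(38.00/M_X)
M_X = 38.00 / 4.34² = 38.00 / 18.84 = 2.02 g/mol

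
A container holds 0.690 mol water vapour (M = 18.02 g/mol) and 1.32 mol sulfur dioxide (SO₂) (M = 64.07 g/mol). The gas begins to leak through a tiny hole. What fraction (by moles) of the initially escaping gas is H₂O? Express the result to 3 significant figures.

0.496

The effusion rate of species i is ∝ p_i/√M_i ∝ n_i/√M_i.
Mole fraction of H₂O in the effusate = (n_H₂O/√M_H₂O) / (n_H₂O/√M_H₂O + n_SO₂/√M_SO₂)
= (0.690/√18.02) / (0.690/√18.02 + 1.32/√64.07) = 0.1625/(0.1625 + 0.1649) = 0.496.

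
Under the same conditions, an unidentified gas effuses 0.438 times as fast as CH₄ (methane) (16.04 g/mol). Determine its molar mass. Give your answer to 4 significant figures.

83.61 g/mol

By Graham's law, rate_X/rate_CH₄ = √(M_CH₄/M_X).
0.438 = √(16.04/M_X)
M_X = 16.04 / 0.438² = 16.04 / 0.1918 = 83.61 g/mol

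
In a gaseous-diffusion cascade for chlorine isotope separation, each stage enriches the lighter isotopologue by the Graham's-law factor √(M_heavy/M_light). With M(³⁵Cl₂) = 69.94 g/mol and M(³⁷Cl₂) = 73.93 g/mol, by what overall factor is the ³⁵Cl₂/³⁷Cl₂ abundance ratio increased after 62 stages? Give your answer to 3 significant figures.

After 62 stages the ratio has grown by (√(73.93/69.94))^62 = (73.93/69.94)^(62/2).
= 1.05705^31 = 5.58.

5.58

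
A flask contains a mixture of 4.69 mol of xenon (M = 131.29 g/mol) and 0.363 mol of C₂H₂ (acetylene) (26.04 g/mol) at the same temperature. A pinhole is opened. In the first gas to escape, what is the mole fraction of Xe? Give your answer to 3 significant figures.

Each component's effusion rate ∝ (its partial pressure)·(1/√M) ∝ n_i/√M_i.
x_Xe(eff) = (n_Xe/√M_Xe) / (n_Xe/√M_Xe + n_C₂H₂/√M_C₂H₂)
= (4.69/√131.29) / (4.69/√131.29 + 0.363/√26.04) = 0.4093/(0.4093 + 0.07114) = 0.852.

0.852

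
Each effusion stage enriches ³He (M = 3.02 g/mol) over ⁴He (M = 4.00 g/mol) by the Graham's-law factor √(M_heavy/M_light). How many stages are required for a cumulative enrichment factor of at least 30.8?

25

Per stage α = (4.00/3.02)^(1/2) = 1.32450^0.5, giving ln α = 0.1405.
Need α^N ≥ 30.8 ⇒ N ≥ ln(30.8) / ln α = 3.428 / 0.1405 = 24.39.
Rounding up, N = 25 stages.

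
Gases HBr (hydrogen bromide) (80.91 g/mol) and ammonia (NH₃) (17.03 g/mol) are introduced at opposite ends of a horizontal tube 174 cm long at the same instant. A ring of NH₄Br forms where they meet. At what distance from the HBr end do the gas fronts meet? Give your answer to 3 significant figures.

54.7 cm

Distances travelled in equal time are proportional to diffusion rates, so d_HBr/d_NH₃ = √(M_NH₃/M_HBr) = √(17.03/80.91) = 0.4588.
With d_HBr + d_NH₃ = 174 cm, d_NH₃ = 174/(1 + 0.4588) = 119.3 cm.
d_HBr = 174 − 119.3 = 54.7 cm.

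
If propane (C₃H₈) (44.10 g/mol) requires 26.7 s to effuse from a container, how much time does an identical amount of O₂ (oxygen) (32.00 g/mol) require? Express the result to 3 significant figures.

Graham's law gives t_O₂/t_C₃H₈ = √(M_O₂/M_C₃H₈) = √(32.00/44.10) = √0.7256 = 0.8518.
So the time for O₂ is 26.7 × 0.8518 = 22.7 s.

22.7 s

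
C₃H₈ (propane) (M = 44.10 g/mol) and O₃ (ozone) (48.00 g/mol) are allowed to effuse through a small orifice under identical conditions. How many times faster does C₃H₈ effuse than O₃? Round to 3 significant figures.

Using Graham's law: rate_C₃H₈/rate_O₃ = √(M_O₃/M_C₃H₈) = √(48.00/44.10) = √1.088 = 1.04.

1.04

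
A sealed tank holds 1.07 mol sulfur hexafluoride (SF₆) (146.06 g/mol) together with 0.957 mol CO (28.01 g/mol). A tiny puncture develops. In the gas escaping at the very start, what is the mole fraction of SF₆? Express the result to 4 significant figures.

0.3287

Effusion rate of each component ∝ n_i/√M_i (partial pressure × 1/√M).
x_SF₆(eff) = (n_SF₆/√M_SF₆) / (n_SF₆/√M_SF₆ + n_CO/√M_CO)
= (1.07/√146.06) / (1.07/√146.06 + 0.957/√28.01) = 0.08854/(0.08854 + 0.1808) = 0.3287.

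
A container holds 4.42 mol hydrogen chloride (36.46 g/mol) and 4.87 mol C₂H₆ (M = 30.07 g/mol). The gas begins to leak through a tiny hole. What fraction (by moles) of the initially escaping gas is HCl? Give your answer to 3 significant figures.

0.452

Each component's effusion rate ∝ (its partial pressure)·(1/√M) ∝ n_i/√M_i.
So x_HCl in the escaping gas = (n_HCl/√M_HCl) / Σ(n_i/√M_i)
= (4.42/√36.46) / (4.42/√36.46 + 4.87/√30.07) = 0.7320/(0.7320 + 0.8881) = 0.452.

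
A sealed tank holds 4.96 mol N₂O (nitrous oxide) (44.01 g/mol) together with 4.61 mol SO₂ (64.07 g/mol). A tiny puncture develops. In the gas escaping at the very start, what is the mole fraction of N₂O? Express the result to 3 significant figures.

0.565

Each component's effusion rate ∝ (its partial pressure)·(1/√M) ∝ n_i/√M_i.
So x_N₂O in the escaping gas = (n_N₂O/√M_N₂O) / Σ(n_i/√M_i)
= (4.96/√44.01) / (4.96/√44.01 + 4.61/√64.07) = 0.7477/(0.7477 + 0.5759) = 0.565.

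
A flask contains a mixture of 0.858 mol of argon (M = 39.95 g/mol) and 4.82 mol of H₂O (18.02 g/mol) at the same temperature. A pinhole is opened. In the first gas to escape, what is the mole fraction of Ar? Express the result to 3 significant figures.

Each component's effusion rate ∝ (its partial pressure)·(1/√M) ∝ n_i/√M_i.
Mole fraction of Ar in the effusate = (n_Ar/√M_Ar) / (n_Ar/√M_Ar + n_H₂O/√M_H₂O)
= (0.858/√39.95) / (0.858/√39.95 + 4.82/√18.02) = 0.1357/(0.1357 + 1.135) = 0.107.

0.107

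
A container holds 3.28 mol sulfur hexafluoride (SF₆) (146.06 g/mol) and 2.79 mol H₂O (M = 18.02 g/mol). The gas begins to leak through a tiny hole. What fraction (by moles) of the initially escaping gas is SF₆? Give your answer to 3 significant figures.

0.292

Rate_i ∝ x_i/√M_i (Graham's law weighted by mole fraction), so the effusate composition follows n_i/√M_i.
x_SF₆(eff) = (n_SF₆/√M_SF₆) / (n_SF₆/√M_SF₆ + n_H₂O/√M_H₂O)
= (3.28/√146.06) / (3.28/√146.06 + 2.79/√18.02) = 0.2714/(0.2714 + 0.6572) = 0.292.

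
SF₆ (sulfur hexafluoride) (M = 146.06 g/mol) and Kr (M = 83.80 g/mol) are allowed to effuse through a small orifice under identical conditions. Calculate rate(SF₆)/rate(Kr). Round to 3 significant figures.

0.757

By Graham's law, rate_SF₆/rate_Kr = √(M_Kr/M_SF₆) = √(83.80/146.06) = √0.5737 = 0.757.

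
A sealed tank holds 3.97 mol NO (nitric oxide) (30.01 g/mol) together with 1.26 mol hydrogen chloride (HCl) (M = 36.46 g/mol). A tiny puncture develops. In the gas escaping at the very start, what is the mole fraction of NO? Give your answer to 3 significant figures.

0.776

Each component's effusion rate ∝ (its partial pressure)·(1/√M) ∝ n_i/√M_i.
So x_NO in the escaping gas = (n_NO/√M_NO) / Σ(n_i/√M_i)
= (3.97/√30.01) / (3.97/√30.01 + 1.26/√36.46) = 0.7247/(0.7247 + 0.2087) = 0.776.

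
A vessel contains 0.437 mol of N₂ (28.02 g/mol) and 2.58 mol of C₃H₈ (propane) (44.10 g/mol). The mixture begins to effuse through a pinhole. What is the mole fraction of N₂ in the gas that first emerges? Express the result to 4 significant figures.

0.1753

The effusion rate of species i is ∝ p_i/√M_i ∝ n_i/√M_i.
Mole fraction of N₂ in the effusate = (n_N₂/√M_N₂) / (n_N₂/√M_N₂ + n_C₃H₈/√M_C₃H₈)
= (0.437/√28.02) / (0.437/√28.02 + 2.58/√44.10) = 0.08256/(0.08256 + 0.3885) = 0.1753.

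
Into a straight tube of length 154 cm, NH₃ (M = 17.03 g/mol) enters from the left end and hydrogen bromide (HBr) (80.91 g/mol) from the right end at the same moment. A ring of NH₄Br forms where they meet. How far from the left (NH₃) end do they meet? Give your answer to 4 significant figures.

Distances travelled in equal time are proportional to diffusion rates, so d_NH₃/d_HBr = √(M_HBr/M_NH₃) = √(80.91/17.03) = 2.180.
With d_NH₃ + d_HBr = 154 cm, d_HBr = 154/(1 + 2.180) = 48.43 cm.
d_NH₃ = 154 − 48.43 = 105.6 cm.

105.6 cm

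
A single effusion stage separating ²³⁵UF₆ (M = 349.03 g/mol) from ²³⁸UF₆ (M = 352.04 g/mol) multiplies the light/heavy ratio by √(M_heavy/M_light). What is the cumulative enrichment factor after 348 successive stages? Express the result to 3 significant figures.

The single-stage factor is √(M_heavy/M_light), so 348 stages give [√(352.04/349.03)]^348 = (352.04/349.03)^(348/2).
= 1.00862^174 = 4.46.

4.46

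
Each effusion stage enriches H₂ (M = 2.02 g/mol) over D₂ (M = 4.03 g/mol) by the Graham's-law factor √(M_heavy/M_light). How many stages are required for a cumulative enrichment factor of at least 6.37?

6

Per stage α = (4.03/2.02)^(1/2) = 1.99505^0.5, giving ln α = 0.3453.
Need α^N ≥ 6.37 ⇒ N ≥ ln(6.37) / ln α = 1.852 / 0.3453 = 5.36.
Minimum whole number of stages: N = 6.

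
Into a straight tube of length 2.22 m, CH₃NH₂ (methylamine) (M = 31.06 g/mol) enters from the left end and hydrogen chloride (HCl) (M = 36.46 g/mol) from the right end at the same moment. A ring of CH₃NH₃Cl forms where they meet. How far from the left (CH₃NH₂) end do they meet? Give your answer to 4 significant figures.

In equal time, each gas travels a distance ∝ its rate ∝ 1/√M, so d_CH₃NH₂/d_HCl = √(M_HCl/M_CH₃NH₂) = √(36.46/31.06) = 1.083.
With d_CH₃NH₂ + d_HCl = 2.22 m, d_HCl = 2.22/(1 + 1.083) = 1.066 m.
d_CH₃NH₂ = 2.22 − 1.066 = 1.154 m.

1.154 m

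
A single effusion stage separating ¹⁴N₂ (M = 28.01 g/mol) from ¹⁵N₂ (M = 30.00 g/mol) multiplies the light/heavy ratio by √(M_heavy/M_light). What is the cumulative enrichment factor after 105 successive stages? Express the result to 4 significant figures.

Each stage multiplies the ratio by α = √(30.00/28.01), so after 105 stages the overall factor is α^105 = (30.00/28.01)^(105/2).
= 1.07105^(105/2) = 36.72.

36.72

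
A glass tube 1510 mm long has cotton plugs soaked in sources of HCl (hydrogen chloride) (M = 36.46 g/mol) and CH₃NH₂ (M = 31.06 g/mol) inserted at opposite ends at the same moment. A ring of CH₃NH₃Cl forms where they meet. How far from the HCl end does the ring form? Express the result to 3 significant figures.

725 mm

In equal time, each gas travels a distance ∝ its rate ∝ 1/√M, so d_HCl/d_CH₃NH₂ = √(M_CH₃NH₂/M_HCl) = √(31.06/36.46) = 0.9230.
With d_HCl + d_CH₃NH₂ = 1510 mm, d_CH₃NH₂ = 1510/(1 + 0.9230) = 785.2 mm.
d_HCl = 1510 − 785.2 = 725 mm.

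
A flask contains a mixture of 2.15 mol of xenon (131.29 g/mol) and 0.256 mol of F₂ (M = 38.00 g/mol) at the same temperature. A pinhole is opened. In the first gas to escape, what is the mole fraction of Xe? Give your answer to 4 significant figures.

0.8188

Rate_i ∝ x_i/√M_i (Graham's law weighted by mole fraction), so the effusate composition follows n_i/√M_i.
x_Xe(eff) = (n_Xe/√M_Xe) / (n_Xe/√M_Xe + n_F₂/√M_F₂)
= (2.15/√131.29) / (2.15/√131.29 + 0.256/√38.00) = 0.1876/(0.1876 + 0.04153) = 0.8188.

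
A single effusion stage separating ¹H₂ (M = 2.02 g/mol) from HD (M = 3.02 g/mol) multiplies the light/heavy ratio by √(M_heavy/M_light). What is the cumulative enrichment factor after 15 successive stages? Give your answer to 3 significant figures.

The single-stage factor is √(M_heavy/M_light), so 15 stages give [√(3.02/2.02)]^15 = (3.02/2.02)^(15/2).
= 1.49505^(15/2) = 20.4.

20.4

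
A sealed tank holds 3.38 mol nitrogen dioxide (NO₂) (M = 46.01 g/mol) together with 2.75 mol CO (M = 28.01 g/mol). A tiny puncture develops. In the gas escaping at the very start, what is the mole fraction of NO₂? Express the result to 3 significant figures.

0.490

The effusion rate of species i is ∝ p_i/√M_i ∝ n_i/√M_i.
x_NO₂(eff) = (n_NO₂/√M_NO₂) / (n_NO₂/√M_NO₂ + n_CO/√M_CO)
= (3.38/√46.01) / (3.38/√46.01 + 2.75/√28.01) = 0.4983/(0.4983 + 0.5196) = 0.490.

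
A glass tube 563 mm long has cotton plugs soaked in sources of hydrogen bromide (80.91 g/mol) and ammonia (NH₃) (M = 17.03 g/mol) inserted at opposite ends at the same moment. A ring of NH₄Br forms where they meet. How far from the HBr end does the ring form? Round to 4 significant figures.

177.1 mm

The fronts meet when d_HBr + d_NH₃ = L with d_HBr/d_NH₃ = √(M_NH₃/M_HBr) (Graham's law). Here √(M_NH₃/M_HBr) = √(17.03/80.91) = 0.4588.
With d_HBr + d_NH₃ = 563 mm, d_NH₃ = 563/(1 + 0.4588) = 385.9 mm.
d_HBr = 563 − 385.9 = 177.1 mm.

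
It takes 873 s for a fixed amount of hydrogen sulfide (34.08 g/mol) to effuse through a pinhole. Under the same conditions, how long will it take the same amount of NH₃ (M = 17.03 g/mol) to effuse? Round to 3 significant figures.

From Graham's law, t_NH₃/t_H₂S = √(M_NH₃/M_H₂S) = √(17.03/34.08) = √0.4997 = 0.7069.
So the time for NH₃ is 873 × 0.7069 = 617 s.

617 s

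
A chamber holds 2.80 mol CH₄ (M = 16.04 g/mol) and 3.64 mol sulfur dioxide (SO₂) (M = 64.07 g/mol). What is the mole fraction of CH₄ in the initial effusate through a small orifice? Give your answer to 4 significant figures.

Rate_i ∝ x_i/√M_i (Graham's law weighted by mole fraction), so the effusate composition follows n_i/√M_i.
So x_CH₄ in the escaping gas = (n_CH₄/√M_CH₄) / Σ(n_i/√M_i)
= (2.80/√16.04) / (2.80/√16.04 + 3.64/√64.07) = 0.6991/(0.6991 + 0.4548) = 0.6059.

0.6059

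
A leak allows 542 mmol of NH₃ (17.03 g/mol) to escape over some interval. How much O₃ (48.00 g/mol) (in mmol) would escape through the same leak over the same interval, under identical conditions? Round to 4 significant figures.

322.8 mmol

From Graham's law, rate_O₃/rate_NH₃ = √(M_NH₃/M_O₃) = √(17.03/48.00) = √0.3548 = 0.5956.
So the amount for O₃ is 542 × 0.5956 = 322.8 mmol.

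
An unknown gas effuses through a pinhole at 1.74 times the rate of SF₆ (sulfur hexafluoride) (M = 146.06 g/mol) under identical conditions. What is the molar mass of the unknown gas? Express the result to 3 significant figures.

Graham's law gives rate_X/rate_SF₆ = √(M_SF₆/M_X).
1.74 = √(146.06/M_X)
M_X = 146.06 / 1.74² = 146.06 / 3.028 = 48.2 g/mol

48.2 g/mol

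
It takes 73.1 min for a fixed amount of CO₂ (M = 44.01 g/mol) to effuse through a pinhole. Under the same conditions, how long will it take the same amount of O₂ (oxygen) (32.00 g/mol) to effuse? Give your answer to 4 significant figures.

By Graham's law, t_O₂/t_CO₂ = √(M_O₂/M_CO₂) = √(32.00/44.01) = √0.7271 = 0.8527.
So the time for O₂ is 73.1 × 0.8527 = 62.33 min.

62.33 min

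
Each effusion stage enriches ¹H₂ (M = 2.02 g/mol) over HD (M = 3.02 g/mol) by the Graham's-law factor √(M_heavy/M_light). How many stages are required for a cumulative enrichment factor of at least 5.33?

With α = √(3.02/2.02) per stage, ln α = ½ ln(1.49505) = 0.2011.
Need α^N ≥ 5.33 ⇒ N ≥ ln(5.33) / ln α = 1.673 / 0.2011 = 8.32.
So at least 9 stages are needed.

9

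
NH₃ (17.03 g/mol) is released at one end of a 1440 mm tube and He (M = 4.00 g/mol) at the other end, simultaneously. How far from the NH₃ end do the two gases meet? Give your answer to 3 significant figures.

Graham's law gives d_NH₃/d_He = rate_NH₃/rate_He = √(M_He/M_NH₃) = √(4.00/17.03) = 0.4846.
With d_NH₃ + d_He = 1440 mm, d_He = 1440/(1 + 0.4846) = 969.9 mm.
d_NH₃ = 1440 − 969.9 = 470 mm.

470 mm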